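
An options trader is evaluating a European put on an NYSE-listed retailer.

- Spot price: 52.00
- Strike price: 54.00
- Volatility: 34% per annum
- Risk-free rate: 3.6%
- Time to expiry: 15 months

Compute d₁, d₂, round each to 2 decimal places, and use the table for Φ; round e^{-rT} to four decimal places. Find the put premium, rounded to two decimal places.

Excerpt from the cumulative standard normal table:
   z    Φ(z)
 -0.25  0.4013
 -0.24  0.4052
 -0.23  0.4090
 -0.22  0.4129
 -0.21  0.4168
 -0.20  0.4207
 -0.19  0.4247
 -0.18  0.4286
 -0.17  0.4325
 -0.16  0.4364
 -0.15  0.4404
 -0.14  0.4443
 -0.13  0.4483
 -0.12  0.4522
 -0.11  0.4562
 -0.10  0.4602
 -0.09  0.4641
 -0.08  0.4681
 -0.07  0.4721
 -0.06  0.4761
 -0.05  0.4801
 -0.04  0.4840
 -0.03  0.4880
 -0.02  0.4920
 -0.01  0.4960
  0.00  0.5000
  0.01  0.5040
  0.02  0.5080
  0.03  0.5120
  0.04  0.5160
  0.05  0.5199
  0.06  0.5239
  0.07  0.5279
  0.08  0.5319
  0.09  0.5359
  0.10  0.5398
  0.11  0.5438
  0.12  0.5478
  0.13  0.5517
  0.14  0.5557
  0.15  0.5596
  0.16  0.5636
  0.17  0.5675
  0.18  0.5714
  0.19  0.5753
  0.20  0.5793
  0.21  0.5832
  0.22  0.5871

7.62

σ√T = 0.34·√1.25 = 0.3801
d₁ = [ln(52/54) + (0.036 + 0.34²/2)·1.25] / 0.3801 = [-0.0377 + 0.1173] / 0.3801 = 0.2092 which rounds to 0.21
d₂ = d₁ − σ√T = 0.2092 − 0.3801 = -0.1710 which rounds to -0.17
e^(−rT) = e^(−0.036·1.25) = 0.9560
P = 54·0.9560·N(0.17) − 52·N(-0.21) = 54·0.9560·0.5675 − 52·0.4168 = 29.2966 − 21.6736 = 7.6230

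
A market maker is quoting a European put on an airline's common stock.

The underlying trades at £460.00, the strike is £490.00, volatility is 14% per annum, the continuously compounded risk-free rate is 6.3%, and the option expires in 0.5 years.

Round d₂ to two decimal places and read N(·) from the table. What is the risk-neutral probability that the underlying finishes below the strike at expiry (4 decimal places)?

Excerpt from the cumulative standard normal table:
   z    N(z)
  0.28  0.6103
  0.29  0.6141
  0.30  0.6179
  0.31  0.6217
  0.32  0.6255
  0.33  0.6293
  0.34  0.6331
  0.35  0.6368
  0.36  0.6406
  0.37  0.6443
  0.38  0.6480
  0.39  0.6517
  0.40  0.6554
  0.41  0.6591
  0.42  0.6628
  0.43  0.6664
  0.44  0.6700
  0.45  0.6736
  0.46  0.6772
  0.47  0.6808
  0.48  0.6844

0.6443

σ√T = 0.14 × 0.7071 = 0.0990
d₁ = [ln(460/490) + (0.063 + ½·0.14²)·0.5] / (σ√T) = (-0.0632 + 0.0364) / 0.0990 = -0.2705 ≈ -0.27
d₂ = -0.2705 − 0.0990 = -0.3695 ≈ -0.37
Pr(exercise) under Q = N(−d₂) = N(0.37) = 0.6443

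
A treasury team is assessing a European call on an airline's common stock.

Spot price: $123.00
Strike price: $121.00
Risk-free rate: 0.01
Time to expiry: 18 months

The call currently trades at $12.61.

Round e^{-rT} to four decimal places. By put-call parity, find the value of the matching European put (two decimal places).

$8.81

e^(−rT) = e^(−0.01·1.5) = 0.9851
Put-call parity: C − P = S − K·e^(−rT) = 123 − 121·0.9851 = 123 − 119.1971 = 3.8029
P = C − (C − P) = 12.61 − (3.8029) = 8.8071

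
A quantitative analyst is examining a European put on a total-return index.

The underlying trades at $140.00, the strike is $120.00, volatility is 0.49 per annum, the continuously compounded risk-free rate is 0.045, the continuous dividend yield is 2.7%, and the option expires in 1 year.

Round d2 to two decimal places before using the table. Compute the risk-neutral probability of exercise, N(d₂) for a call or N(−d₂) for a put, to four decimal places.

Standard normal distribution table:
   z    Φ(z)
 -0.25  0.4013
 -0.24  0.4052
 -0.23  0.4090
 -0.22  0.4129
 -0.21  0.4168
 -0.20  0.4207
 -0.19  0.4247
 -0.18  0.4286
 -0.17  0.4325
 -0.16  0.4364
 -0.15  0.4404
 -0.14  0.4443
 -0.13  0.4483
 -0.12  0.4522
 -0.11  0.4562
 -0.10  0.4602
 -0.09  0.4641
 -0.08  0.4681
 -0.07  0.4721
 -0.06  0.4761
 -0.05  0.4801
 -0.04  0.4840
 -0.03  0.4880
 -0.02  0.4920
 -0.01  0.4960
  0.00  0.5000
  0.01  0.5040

σ√T = 0.49 × 1.0000 = 0.4900
d₁ = [ln(140/120) + (0.045 − 0.027 + 0.49²/2)·1] / 0.4900 = [0.1542 + 0.1380] / 0.4900 = 0.5963 ⇒ 0.60
d₂ = d₁ − σ√T = 0.5963 − 0.4900 = 0.1063 ⇒ 0.11
Pr(exercise) under Q = N(−d₂) = N(-0.11) = 0.4562

0.4562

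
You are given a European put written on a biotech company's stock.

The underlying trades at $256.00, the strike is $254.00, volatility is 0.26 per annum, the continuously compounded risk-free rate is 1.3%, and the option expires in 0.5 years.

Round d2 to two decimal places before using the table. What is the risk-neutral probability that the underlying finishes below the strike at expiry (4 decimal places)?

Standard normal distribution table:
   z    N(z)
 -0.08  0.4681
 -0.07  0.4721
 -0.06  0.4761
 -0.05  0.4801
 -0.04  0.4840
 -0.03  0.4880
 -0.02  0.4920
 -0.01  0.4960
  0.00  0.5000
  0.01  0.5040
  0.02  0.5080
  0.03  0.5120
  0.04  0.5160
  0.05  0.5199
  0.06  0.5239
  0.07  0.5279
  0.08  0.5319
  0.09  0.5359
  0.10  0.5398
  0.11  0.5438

0.5040

T = 0.5;  σ√T = 0.1838
ln(S/K) + (r + σ²/2)T = ln(256/254) + (0.013 + 0.26²/2)·0.5 = 0.0078 + 0.0234 = 0.0312
d₁ = 0.0312 / 0.1838 = 0.1699 which rounds to 0.17
d₂ = d₁ − σ√T = 0.1699 − 0.1838 = -0.0139 which rounds to -0.01
Risk-neutral Pr[S_T < K] = N(−d₂) = N(0.01) = 0.5040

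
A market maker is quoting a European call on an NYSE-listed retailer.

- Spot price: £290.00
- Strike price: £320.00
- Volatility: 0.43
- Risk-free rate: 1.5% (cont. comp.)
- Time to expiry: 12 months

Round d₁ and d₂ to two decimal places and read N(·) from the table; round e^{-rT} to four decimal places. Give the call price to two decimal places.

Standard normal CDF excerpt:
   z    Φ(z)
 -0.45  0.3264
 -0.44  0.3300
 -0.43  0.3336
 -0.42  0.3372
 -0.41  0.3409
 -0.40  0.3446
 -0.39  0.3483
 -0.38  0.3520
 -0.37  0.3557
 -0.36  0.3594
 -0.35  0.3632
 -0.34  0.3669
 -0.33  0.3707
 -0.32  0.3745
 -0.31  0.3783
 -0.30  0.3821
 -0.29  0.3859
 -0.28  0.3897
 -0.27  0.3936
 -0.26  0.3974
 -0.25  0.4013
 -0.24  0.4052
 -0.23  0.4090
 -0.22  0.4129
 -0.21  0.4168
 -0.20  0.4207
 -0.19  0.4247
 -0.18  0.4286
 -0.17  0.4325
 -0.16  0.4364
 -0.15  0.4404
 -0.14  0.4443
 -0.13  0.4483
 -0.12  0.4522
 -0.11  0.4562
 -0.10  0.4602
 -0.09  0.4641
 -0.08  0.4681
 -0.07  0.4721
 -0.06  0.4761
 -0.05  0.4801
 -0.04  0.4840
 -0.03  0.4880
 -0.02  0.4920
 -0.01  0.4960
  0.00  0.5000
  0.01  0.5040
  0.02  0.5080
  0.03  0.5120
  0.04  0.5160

£39.86

T = 1;  σ√T = 0.4300
ln(S/K) + (r + σ²/2)T = ln(290/320) + (0.015 + 0.43²/2)·1 = -0.0984 + 0.1074 = 0.0090
d₁ = 0.0090 / 0.4300 = 0.0210 ≈ 0.02
d₂ = d₁ − σ√T = 0.0210 − 0.4300 = -0.4090 ≈ -0.41
e^(−rT) = e^(−0.015·1) = 0.9851
N(d₁) = N(0.02) = 0.5080;  N(d₂) = N(-0.41) = 0.3409
C = 290·0.5080 − 320·0.9851·0.3409 = 147.3200 − 107.4626 = 39.8574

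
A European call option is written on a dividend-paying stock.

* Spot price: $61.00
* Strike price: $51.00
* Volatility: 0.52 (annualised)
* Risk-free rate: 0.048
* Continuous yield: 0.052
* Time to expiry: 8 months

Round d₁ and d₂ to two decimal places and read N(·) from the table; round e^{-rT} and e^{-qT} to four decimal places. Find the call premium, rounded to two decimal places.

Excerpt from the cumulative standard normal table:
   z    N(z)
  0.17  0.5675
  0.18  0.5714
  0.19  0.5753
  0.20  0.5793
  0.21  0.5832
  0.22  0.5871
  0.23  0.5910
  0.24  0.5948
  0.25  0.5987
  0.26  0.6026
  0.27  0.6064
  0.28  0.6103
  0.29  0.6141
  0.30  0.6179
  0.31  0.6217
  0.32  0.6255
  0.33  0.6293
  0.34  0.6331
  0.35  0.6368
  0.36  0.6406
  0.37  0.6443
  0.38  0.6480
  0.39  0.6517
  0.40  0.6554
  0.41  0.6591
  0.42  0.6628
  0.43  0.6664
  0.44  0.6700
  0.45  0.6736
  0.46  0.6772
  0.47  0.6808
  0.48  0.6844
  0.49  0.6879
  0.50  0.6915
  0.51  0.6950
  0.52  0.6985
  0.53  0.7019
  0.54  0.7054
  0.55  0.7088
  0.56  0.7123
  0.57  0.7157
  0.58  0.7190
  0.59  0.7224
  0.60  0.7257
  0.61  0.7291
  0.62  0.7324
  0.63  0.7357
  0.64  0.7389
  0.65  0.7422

$14.73

T = 0.6667;  σ√T = 0.4246
d₁ = [ln(61/51) + (0.048 − 0.052 + ½·0.52²)·0.6667] / (σ√T) = (0.1790 + 0.0875) / 0.4246 = 0.6277 ≈ 0.63
d₂ = 0.6277 − 0.4246 = 0.2031 ≈ 0.20
exp(−qT) = exp(−0.052·0.6667) = 0.9659;  exp(−rT) = exp(−0.048·0.6667) = 0.9685
C = 61·0.9659·N(0.63) − 51·0.9685·N(0.20) = 61·0.9659·0.7357 − 51·0.9685·0.5793 = 43.3474 − 28.6137 = 14.7337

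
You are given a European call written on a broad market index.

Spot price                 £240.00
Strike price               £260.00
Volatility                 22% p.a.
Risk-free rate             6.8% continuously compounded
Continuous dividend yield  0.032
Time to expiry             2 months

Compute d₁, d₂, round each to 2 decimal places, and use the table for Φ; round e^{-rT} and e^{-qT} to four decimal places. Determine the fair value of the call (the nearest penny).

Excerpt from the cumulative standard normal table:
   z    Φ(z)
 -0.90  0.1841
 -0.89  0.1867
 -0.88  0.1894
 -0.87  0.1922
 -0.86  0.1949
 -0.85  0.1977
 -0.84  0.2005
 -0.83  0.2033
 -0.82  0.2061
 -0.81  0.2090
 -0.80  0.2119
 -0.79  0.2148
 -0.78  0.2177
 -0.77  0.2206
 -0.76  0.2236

£2.56

T = 0.1667;  σ√T = 0.0898
d₁ = [ln(240/260) + (0.068 − 0.032 + 0.22²/2)·0.1667] / 0.0898 = [-0.0800 + 0.0100] / 0.0898 = -0.7795 → -0.78
d₂ = d₁ − σ√T = -0.7795 − 0.0898 = -0.8693 → -0.87
e^(−qT) = e^(−0.032·0.1667) = 0.9947;  e^(−rT) = e^(−0.068·0.1667) = 0.9887
N(d₁) = N(-0.78) = 0.2177;  N(d₂) = N(-0.87) = 0.1922
C = 240·0.9947·0.2177 − 260·0.9887·0.1922 = 51.9711 − 49.4073 = 2.5638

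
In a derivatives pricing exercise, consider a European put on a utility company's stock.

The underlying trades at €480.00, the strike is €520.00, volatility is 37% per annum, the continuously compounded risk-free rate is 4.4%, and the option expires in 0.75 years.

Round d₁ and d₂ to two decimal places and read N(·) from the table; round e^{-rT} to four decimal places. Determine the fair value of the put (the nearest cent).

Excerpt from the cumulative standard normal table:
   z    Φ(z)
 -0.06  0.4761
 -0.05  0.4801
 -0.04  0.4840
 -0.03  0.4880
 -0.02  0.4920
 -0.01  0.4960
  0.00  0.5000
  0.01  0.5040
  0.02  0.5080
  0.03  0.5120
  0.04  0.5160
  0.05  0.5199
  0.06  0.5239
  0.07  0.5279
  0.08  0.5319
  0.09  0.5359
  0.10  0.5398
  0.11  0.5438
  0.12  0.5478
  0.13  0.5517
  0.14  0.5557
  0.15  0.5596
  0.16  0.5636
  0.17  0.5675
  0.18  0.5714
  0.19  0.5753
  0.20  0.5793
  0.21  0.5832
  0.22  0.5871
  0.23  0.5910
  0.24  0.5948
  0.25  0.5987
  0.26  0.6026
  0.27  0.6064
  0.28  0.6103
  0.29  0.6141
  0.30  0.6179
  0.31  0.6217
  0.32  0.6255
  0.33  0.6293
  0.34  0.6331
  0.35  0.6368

€74.70

T = 0.75;  σ√T = 0.3204
d₁ = [ln(480/520) + (0.044 + ½·0.37²)·0.75] / (σ√T) = (-0.0800 + 0.0843) / 0.3204 = 0.0134 ≈ 0.01
d₂ = 0.0134 − 0.3204 = -0.3070 ≈ -0.31
e^(−rT) = e^(−0.044·0.75) = 0.9675
P = 520·0.9675·N(0.31) − 480·N(-0.01) = 520·0.9675·0.6217 − 480·0.4960 = 312.7773 − 238.0800 = 74.6973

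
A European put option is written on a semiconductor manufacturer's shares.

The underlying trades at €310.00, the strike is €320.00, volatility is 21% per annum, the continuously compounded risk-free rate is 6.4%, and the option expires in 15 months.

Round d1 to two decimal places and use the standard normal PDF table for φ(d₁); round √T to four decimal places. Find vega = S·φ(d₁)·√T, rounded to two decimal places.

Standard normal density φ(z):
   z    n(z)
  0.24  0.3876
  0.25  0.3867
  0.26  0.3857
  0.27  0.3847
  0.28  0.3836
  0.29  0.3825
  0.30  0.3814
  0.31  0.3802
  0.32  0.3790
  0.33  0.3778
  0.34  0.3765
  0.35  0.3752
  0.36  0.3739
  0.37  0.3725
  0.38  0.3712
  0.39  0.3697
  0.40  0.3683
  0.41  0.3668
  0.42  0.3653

σ√T = 0.21 × 1.1180 = 0.2348
ln(S/K) + (r + σ²/2)T = ln(310/320) + (0.064 + 0.21²/2)·1.25 = -0.0317 + 0.1076 = 0.0758
d₁ = 0.0758 / 0.2348 = 0.3229 which rounds to 0.32
√T = √1.25 = 1.1180
φ(d₁) = φ(0.32) = 0.3790
vega = S·φ(d₁)·√T = 310·0.3790·1.1180 = 131.3538

131.35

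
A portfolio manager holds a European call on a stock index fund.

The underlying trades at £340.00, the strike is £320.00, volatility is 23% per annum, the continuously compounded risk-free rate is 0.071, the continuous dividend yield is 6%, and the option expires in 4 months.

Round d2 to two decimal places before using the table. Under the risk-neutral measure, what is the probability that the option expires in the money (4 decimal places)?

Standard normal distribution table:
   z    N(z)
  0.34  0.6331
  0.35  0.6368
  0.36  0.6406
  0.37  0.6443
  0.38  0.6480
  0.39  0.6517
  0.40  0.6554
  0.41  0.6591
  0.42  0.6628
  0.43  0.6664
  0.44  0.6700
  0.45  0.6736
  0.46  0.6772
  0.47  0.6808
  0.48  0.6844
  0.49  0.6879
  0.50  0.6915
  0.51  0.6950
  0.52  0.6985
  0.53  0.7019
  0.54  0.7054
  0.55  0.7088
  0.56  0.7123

0.6628

σ√T = 0.23·√0.3333 = 0.1328
d₁ = [ln(340/320) + (0.071 − 0.06 + 0.23²/2)·0.3333] / 0.1328 = [0.0606 + 0.0125] / 0.1328 = 0.5506 → 0.55
d₂ = d₁ − σ√T = 0.5506 − 0.1328 = 0.4178 → 0.42
Risk-neutral Pr[S_T > K] = N(d₂) = N(0.42) = 0.6628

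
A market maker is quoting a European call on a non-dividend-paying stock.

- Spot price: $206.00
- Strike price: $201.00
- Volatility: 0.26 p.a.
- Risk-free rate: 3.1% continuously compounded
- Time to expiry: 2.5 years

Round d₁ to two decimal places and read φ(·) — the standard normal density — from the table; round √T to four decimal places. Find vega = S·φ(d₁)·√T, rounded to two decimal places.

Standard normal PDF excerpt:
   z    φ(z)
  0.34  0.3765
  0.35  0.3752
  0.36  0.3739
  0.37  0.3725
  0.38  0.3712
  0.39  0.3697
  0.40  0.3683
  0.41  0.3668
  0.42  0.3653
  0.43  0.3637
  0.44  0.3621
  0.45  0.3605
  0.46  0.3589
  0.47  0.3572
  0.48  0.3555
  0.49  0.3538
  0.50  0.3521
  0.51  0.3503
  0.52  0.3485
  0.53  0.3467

σ√T = 0.26·√2.5 = 0.4111
d₁ = [ln(206/201) + (0.031 + ½·0.26²)·2.5] / (σ√T) = (0.0246 + 0.1620) / 0.4111 = 0.4538 which rounds to 0.45
√T = √2.5 = 1.5811
φ(d₁) = φ(0.45) = 0.3605
vega = S·φ(d₁)·√T = 206·0.3605·1.5811 = 117.4172

117.42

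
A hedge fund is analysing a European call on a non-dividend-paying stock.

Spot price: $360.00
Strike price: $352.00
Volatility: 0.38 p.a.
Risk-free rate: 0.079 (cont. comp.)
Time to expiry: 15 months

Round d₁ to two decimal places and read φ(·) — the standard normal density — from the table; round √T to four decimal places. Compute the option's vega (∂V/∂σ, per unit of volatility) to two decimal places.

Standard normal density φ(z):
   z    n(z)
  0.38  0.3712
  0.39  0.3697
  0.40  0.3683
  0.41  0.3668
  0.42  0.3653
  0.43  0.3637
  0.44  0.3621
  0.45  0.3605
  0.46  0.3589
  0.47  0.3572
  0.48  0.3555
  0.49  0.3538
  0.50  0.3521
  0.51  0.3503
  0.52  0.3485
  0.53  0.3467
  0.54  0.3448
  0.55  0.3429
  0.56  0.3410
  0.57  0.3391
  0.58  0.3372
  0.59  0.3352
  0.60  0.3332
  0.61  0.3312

σ√T = 0.38·√1.25 = 0.4249
d₁ = [ln(360/352) + (0.079 + 0.38²/2)·1.25] / 0.4249 = [0.0225 + 0.1890] / 0.4249 = 0.4978 ⇒ 0.50
√T = √1.25 = 1.1180
φ(d₁) = φ(0.50) = 0.3521
vega = S·φ(d₁)·√T = 360·0.3521·1.1180 = 141.7132

141.71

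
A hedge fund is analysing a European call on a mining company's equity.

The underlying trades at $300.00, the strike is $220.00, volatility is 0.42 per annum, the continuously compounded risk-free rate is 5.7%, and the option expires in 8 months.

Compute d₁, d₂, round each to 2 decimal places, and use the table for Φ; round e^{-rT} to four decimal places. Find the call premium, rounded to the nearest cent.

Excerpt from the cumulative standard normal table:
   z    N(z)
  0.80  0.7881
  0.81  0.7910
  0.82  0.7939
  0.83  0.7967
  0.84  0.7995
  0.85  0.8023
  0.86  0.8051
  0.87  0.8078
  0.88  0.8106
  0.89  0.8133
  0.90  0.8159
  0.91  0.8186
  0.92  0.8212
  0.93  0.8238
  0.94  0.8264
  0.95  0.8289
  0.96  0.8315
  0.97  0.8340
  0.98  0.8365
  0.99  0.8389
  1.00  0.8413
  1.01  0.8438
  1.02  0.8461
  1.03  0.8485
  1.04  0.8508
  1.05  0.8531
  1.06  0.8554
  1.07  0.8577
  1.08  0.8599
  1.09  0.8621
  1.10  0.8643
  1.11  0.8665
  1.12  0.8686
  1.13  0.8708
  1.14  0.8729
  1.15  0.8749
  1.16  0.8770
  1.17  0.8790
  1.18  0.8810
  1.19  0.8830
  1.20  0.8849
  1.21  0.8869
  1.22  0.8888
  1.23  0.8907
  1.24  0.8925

T = 0.6667;  σ√T = 0.3429
ln(S/K) + (r + σ²/2)T = ln(300/220) + (0.057 + 0.42²/2)·0.6667 = 0.3102 + 0.0968 = 0.4070
d₁ = 0.4070 / 0.3429 = 1.1867 → 1.19
d₂ = d₁ − σ√T = 1.1867 − 0.3429 = 0.8438 → 0.84
exp(−rT) = exp(−0.057·0.6667) = 0.9627
C = 300·N(1.19) − 220·0.9627·N(0.84) = 300·0.8830 − 220·0.9627·0.7995 = 264.9000 − 169.3293 = 95.5707

$95.57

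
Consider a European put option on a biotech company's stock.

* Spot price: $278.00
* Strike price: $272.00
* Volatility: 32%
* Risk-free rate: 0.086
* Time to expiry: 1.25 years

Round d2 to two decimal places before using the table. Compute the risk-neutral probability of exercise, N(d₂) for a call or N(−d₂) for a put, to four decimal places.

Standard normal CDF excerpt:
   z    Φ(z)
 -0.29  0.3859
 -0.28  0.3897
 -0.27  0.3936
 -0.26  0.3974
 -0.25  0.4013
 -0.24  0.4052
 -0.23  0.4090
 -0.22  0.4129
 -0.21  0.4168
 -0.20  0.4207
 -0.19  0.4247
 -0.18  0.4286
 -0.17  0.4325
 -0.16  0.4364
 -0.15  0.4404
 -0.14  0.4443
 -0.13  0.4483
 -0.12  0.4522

T = 1.25;  σ√T = 0.3578
d₁ = [ln(278/272) + (0.086 + ½·0.32²)·1.25] / (σ√T) = (0.0218 + 0.1715) / 0.3578 = 0.5403 ≈ 0.54
d₂ = 0.5403 − 0.3578 = 0.1826 ≈ 0.18
Pr(exercise) under Q = N(−d₂) = N(-0.18) = 0.4286

0.4286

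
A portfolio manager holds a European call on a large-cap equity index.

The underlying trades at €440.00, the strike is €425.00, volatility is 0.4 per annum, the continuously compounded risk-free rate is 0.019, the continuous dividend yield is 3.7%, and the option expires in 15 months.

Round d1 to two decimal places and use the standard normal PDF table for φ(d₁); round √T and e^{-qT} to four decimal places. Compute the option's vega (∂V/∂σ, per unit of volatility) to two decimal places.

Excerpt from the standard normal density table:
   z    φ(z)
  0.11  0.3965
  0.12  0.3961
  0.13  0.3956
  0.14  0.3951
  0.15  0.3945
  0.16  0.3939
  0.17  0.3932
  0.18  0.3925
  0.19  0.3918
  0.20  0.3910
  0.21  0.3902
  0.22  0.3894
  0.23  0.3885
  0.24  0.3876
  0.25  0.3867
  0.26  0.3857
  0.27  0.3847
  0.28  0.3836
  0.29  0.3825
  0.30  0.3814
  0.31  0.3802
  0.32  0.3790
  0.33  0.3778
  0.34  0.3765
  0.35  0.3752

σ√T = 0.4·√1.25 = 0.4472
d₁ = [ln(440/425) + (0.019 − 0.037 + ½·0.4²)·1.25] / (σ√T) = (0.0347 + 0.0775) / 0.4472 = 0.2509 ≈ 0.25
√T = √1.25 = 1.1180
φ(d₁) = φ(0.25) = 0.3867
e^(−qT) = e^(−0.037·1.25) = 0.9548
vega = S·e^(−qT)·φ(d₁)·√T = 440·0.9548·0.3867·1.1180 = 181.6273

181.63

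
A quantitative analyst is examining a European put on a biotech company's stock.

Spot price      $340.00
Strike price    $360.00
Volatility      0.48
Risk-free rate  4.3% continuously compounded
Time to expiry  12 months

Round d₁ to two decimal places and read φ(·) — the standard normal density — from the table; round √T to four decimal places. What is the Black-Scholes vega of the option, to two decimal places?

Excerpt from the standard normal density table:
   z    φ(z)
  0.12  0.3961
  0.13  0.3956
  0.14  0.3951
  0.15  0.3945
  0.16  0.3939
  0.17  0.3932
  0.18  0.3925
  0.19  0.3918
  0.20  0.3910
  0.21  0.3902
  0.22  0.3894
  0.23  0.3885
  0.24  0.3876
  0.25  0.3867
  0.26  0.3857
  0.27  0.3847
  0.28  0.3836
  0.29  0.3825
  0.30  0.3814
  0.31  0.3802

σ√T = 0.48 × 1.0000 = 0.4800
ln(S/K) + (r + σ²/2)T = ln(340/360) + (0.043 + 0.48²/2)·1 = -0.0572 + 0.1582 = 0.1010
d₁ = 0.1010 / 0.4800 = 0.2105 ⇒ 0.21
√T = √1 = 1.0000
φ(d₁) = φ(0.21) = 0.3902
vega = S·φ(d₁)·√T = 340·0.3902·1.0000 = 132.6680

132.67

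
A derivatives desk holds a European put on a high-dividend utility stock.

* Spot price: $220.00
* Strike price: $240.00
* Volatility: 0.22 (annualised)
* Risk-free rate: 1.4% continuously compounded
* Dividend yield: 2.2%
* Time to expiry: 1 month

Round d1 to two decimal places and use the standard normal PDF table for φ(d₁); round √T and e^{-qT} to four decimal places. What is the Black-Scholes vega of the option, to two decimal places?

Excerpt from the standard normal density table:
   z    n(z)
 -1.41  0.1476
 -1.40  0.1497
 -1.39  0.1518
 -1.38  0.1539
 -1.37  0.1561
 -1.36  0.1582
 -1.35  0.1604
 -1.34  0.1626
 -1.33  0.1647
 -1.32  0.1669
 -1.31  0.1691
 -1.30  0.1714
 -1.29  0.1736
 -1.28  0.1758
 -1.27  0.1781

10.17

σ√T = 0.22 × 0.2887 = 0.0635
ln(S/K) + (r − q + σ²/2)T = ln(220/240) + (0.014 − 0.022 + 0.22²/2)·0.08333 = -0.0870 + 0.0013 = -0.0857
d₁ = -0.0857 / 0.0635 = -1.3488 ≈ -1.35
√T = √0.08333 = 0.2887
φ(d₁) = φ(-1.35) = 0.1604
e^(−qT) = e^(−0.022·0.08333) = 0.9982
vega = S·e^(−qT)·φ(d₁)·√T = 220·0.9982·0.1604·0.2887 = 10.1693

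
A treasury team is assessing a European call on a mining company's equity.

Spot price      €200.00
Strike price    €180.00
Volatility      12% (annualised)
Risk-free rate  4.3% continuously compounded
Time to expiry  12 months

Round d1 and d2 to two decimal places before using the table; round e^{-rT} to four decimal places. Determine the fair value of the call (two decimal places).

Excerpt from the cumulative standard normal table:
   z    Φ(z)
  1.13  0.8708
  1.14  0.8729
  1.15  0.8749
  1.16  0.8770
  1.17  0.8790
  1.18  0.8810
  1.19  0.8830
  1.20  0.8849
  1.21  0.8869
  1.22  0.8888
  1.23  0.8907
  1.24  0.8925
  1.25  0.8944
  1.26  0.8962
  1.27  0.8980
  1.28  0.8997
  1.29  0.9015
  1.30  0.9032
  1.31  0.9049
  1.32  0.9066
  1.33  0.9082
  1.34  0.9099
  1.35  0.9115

€28.74

σ√T = 0.12 × 1.0000 = 0.1200
ln(S/K) + (r + σ²/2)T = ln(200/180) + (0.043 + 0.12²/2)·1 = 0.1054 + 0.0502 = 0.1556
d₁ = 0.1556 / 0.1200 = 1.2963 ⇒ 1.30
d₂ = d₁ − σ√T = 1.2963 − 0.1200 = 1.1763 ⇒ 1.18
e^(−rT) = e^(−0.043·1) = 0.9579
N(d₁) = N(1.30) = 0.9032;  N(d₂) = N(1.18) = 0.8810
C = 200·0.9032 − 180·0.9579·0.8810 = 180.6400 − 151.9038 = 28.7362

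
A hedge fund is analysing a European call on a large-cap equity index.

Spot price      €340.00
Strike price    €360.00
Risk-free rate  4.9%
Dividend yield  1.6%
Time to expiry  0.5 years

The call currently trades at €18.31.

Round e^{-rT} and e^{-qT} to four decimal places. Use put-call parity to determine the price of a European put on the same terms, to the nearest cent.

€32.32

e^(−qT) = e^(−0.016·0.5) = 0.9920;  e^(−rT) = e^(−0.049·0.5) = 0.9758
Put-call parity: C − P = S·e^(−qT) − K·e^(−rT) = 340·0.9920 − 360·0.9758 = 337.2800 − 351.2880 = -14.0080
P = C − (C − P) = 18.31 − (-14.0080) = 32.3180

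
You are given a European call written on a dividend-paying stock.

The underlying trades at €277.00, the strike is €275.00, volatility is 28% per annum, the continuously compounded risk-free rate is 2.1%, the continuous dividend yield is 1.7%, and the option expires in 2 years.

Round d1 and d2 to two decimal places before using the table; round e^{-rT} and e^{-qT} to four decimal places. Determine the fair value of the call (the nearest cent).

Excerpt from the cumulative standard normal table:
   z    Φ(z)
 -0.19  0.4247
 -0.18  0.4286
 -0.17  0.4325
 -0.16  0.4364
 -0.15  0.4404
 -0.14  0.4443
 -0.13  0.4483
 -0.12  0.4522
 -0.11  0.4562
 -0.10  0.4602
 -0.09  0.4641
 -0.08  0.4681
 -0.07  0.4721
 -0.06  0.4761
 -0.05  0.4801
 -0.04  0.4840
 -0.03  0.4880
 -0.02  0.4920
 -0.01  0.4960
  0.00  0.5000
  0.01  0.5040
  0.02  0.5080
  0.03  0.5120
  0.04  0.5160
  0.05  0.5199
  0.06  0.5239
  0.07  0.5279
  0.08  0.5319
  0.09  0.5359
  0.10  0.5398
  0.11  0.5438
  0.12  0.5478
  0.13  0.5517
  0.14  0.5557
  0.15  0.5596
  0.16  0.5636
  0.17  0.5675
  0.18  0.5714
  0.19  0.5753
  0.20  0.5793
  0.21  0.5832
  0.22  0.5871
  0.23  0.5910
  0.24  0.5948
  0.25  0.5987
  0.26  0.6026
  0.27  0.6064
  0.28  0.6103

€44.18

σ√T = 0.28 × 1.4142 = 0.3960
d₁ = [ln(277/275) + (0.021 − 0.017 + 0.28²/2)·2] / 0.3960 = [0.0072 + 0.0864] / 0.3960 = 0.2365 which rounds to 0.24
d₂ = d₁ − σ√T = 0.2365 − 0.3960 = -0.1595 which rounds to -0.16
exp(−qT) = exp(−0.017·2) = 0.9666;  exp(−rT) = exp(−0.021·2) = 0.9589
N(d₁) = N(0.24) = 0.5948;  N(d₂) = N(-0.16) = 0.4364
C = 277·0.9666·0.5948 − 275·0.9589·0.4364 = 159.2566 − 115.0776 = 44.1790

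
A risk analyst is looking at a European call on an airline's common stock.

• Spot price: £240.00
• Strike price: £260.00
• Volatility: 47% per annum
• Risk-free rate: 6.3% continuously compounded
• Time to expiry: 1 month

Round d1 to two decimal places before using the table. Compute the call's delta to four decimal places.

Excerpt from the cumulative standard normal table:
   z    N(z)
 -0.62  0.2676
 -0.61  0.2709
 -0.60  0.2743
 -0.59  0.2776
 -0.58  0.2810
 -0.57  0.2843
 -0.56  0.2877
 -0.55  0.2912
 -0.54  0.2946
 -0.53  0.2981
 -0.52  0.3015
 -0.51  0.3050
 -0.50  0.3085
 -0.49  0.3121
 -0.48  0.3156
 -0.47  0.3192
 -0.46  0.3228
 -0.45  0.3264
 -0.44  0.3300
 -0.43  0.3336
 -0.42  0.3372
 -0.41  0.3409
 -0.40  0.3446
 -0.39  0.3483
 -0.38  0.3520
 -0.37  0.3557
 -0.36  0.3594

0.3156

σ√T = 0.47·√0.08333 = 0.1357
d₁ = [ln(240/260) + (0.063 + ½·0.47²)·0.08333] / (σ√T) = (-0.0800 + 0.0145) / 0.1357 = -0.4834 which rounds to -0.48
N(d₁) = N(-0.48) = 0.3156
Δ_call = N(d₁) = 0.3156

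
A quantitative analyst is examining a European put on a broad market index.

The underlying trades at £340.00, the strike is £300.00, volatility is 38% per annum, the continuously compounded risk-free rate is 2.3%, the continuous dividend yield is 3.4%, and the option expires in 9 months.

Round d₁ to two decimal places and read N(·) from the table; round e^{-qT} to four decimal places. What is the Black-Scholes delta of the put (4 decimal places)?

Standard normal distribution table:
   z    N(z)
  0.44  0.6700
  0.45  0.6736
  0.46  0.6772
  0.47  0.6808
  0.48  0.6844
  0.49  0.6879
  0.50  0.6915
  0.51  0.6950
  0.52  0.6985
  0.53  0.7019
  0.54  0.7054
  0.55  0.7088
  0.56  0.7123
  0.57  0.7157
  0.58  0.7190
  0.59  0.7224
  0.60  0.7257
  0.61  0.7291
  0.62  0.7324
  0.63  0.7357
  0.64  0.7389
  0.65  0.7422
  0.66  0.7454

-0.2939

T = 0.75;  σ√T = 0.3291
d₁ = [ln(340/300) + (0.023 − 0.034 + 0.38²/2)·0.75] / 0.3291 = [0.1252 + 0.0459] / 0.3291 = 0.5198 which rounds to 0.52
N(d₁) = N(0.52) = 0.6985
Δ_put = exp(−qT)·(N(d₁) − 1) = 0.9748·(0.6985 − 1) = -0.2939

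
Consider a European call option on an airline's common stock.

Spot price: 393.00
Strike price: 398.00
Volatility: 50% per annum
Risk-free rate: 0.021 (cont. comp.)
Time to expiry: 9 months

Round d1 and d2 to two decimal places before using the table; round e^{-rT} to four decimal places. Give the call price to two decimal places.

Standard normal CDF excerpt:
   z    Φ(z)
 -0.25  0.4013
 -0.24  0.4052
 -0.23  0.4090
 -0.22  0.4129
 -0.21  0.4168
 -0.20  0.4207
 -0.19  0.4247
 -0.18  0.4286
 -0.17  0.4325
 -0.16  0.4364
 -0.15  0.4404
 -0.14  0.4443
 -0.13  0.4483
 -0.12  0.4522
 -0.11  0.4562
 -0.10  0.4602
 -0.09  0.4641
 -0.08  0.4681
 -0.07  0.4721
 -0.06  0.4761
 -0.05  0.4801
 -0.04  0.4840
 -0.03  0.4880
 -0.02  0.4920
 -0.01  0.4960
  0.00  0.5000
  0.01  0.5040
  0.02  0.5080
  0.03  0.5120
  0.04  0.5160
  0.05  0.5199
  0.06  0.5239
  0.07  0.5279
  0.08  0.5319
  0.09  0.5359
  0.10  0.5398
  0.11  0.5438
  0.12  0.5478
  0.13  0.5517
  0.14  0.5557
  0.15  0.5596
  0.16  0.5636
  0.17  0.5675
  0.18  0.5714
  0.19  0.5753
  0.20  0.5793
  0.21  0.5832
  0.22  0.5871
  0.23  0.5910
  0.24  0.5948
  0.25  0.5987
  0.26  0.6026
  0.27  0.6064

T = 0.75;  σ√T = 0.4330
d₁ = [ln(393/398) + (0.021 + 0.5²/2)·0.75] / 0.4330 = [-0.0126 + 0.1095] / 0.4330 = 0.2237 ≈ 0.22
d₂ = d₁ − σ√T = 0.2237 − 0.4330 = -0.2093 ≈ -0.21
exp(−rT) = exp(−0.021·0.75) = 0.9844
N(d₁) = N(0.22) = 0.5871;  N(d₂) = N(-0.21) = 0.4168
C = 393·0.5871 − 398·0.9844·0.4168 = 230.7303 − 163.2986 = 67.4317

67.43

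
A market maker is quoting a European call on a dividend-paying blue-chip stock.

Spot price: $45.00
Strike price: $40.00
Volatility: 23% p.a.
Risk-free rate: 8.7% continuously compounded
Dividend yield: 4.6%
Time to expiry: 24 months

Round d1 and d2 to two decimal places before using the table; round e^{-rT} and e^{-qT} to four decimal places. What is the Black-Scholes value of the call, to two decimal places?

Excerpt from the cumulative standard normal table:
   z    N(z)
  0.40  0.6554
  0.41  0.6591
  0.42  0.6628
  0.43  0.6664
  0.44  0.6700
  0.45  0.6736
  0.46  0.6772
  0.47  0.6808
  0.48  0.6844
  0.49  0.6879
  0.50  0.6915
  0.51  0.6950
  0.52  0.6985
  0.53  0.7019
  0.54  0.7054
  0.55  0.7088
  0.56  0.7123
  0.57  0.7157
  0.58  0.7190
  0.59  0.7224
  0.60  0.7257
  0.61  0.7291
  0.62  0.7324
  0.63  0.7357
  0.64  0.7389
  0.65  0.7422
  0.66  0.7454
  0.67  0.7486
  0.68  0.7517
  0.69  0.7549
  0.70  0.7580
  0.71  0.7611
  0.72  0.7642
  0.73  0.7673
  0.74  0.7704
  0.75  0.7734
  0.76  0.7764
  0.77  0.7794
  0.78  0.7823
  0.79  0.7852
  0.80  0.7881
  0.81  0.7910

σ√T = 0.23·√2 = 0.3253
d₁ = [ln(45/40) + (0.087 − 0.046 + 0.23²/2)·2] / 0.3253 = [0.1178 + 0.1349] / 0.3253 = 0.7768 ⇒ 0.78
d₂ = d₁ − σ√T = 0.7768 − 0.3253 = 0.4516 ⇒ 0.45
exp(−qT) = exp(−0.046·2) = 0.9121;  exp(−rT) = exp(−0.087·2) = 0.8403
N(d₁) = N(0.78) = 0.7823;  N(d₂) = N(0.45) = 0.6736
C = 45·0.9121·0.7823 − 40·0.8403·0.6736 = 32.1091 − 22.6410 = 9.4681

$9.47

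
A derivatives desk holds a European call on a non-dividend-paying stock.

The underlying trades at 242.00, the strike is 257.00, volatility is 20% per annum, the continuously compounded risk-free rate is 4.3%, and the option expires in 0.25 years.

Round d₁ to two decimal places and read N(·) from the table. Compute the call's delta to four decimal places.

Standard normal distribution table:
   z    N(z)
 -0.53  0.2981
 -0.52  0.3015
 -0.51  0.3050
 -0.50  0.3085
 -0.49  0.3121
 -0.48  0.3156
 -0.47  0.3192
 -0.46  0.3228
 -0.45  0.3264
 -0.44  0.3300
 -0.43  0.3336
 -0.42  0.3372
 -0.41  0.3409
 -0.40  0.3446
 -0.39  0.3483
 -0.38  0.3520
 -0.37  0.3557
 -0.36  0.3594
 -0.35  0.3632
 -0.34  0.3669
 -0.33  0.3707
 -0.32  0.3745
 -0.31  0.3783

0.3300

T = 0.25;  σ√T = 0.1000
d₁ = [ln(242/257) + (0.043 + 0.2²/2)·0.25] / 0.1000 = [-0.0601 + 0.0158] / 0.1000 = -0.4439 ⇒ -0.44
N(d₁) = N(-0.44) = 0.3300
Δ_call = N(d₁) = 0.3300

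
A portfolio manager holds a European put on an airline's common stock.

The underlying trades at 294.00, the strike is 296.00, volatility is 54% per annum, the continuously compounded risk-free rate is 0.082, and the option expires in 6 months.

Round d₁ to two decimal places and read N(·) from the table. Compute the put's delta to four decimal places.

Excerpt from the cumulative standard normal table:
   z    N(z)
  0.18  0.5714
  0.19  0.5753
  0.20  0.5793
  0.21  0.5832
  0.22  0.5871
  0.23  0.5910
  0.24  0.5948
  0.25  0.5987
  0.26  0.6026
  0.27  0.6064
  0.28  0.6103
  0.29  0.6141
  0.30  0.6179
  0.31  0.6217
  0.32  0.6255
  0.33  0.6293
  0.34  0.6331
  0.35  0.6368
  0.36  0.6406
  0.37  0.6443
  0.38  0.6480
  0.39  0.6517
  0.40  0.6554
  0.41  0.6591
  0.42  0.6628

σ√T = 0.54 × 0.7071 = 0.3818
d₁ = [ln(294/296) + (0.082 + ½·0.54²)·0.5] / (σ√T) = (-0.0068 + 0.1139) / 0.3818 = 0.2805 which rounds to 0.28
N(d₁) = N(0.28) = 0.6103
Δ_put = N(d₁) − 1 = 0.6103 − 1 = -0.3897

-0.3897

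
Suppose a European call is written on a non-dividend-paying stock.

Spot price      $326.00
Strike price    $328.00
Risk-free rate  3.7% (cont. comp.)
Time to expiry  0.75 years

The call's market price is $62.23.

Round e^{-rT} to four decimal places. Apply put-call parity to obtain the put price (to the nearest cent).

exp(−rT) = exp(−0.037·0.75) = 0.9726
Put-call parity: C − P = S − K·e^(−rT) = 326 − 328·0.9726 = 326 − 319.0128 = 6.9872
P = C − (C − P) = 62.23 − (6.9872) = 55.2428

$55.24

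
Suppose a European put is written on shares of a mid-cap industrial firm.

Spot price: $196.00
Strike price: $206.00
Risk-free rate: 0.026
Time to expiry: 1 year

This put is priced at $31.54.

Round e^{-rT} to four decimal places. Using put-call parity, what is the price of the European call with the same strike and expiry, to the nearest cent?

$26.83

exp(−rT) = exp(−0.026·1) = 0.9743
Put-call parity: C − P = S − K·e^(−rT) = 196 − 206·0.9743 = 196 − 200.7058 = -4.7058
C = P + (C − P) = 31.54 + (-4.7058) = 26.8342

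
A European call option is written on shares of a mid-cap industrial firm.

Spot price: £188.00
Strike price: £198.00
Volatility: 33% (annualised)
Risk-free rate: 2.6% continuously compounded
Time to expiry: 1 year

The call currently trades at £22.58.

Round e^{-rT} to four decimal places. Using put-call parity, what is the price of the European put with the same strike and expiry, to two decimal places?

exp(−rT) = exp(−0.026·1) = 0.9743
Put-call parity: C − P = S − K·e^(−rT) = 188 − 198·0.9743 = 188 − 192.9114 = -4.9114
P = C − (C − P) = 22.58 − (-4.9114) = 27.4914

£27.49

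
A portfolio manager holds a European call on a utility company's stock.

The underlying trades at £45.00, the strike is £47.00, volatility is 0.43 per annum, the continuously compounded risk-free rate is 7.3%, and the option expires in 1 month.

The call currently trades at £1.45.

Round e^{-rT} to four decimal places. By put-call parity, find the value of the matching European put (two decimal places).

£3.16

e^(−rT) = e^(−0.073·0.08333) = 0.9939
Put-call parity: C − P = S − K·e^(−rT) = 45 − 47·0.9939 = 45 − 46.7133 = -1.7133
P = C − (C − P) = 1.45 − (-1.7133) = 3.1633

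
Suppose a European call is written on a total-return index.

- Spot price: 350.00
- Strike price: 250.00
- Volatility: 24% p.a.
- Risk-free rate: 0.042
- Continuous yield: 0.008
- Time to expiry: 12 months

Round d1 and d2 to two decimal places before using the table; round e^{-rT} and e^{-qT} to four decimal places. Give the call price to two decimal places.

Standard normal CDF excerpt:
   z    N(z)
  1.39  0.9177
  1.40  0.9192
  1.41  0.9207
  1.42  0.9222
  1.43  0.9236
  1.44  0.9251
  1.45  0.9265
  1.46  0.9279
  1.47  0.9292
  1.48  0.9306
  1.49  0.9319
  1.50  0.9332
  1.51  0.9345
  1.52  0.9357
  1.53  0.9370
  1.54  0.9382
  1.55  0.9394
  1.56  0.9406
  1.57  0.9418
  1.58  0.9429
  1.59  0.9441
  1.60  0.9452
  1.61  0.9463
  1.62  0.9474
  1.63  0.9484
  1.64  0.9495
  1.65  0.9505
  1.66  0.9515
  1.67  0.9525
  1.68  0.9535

109.29

σ√T = 0.24 × 1.0000 = 0.2400
d₁ = [ln(350/250) + (0.042 − 0.008 + 0.24²/2)·1] / 0.2400 = [0.3365 + 0.0628] / 0.2400 = 1.6636 ≈ 1.66
d₂ = d₁ − σ√T = 1.6636 − 0.2400 = 1.4236 ≈ 1.42
e^(−qT) = e^(−0.008·1) = 0.9920;  e^(−rT) = e^(−0.042·1) = 0.9589
C = 350·0.9920·N(1.66) − 250·0.9589·N(1.42) = 350·0.9920·0.9515 − 250·0.9589·0.9222 = 330.3608 − 221.0744 = 109.2864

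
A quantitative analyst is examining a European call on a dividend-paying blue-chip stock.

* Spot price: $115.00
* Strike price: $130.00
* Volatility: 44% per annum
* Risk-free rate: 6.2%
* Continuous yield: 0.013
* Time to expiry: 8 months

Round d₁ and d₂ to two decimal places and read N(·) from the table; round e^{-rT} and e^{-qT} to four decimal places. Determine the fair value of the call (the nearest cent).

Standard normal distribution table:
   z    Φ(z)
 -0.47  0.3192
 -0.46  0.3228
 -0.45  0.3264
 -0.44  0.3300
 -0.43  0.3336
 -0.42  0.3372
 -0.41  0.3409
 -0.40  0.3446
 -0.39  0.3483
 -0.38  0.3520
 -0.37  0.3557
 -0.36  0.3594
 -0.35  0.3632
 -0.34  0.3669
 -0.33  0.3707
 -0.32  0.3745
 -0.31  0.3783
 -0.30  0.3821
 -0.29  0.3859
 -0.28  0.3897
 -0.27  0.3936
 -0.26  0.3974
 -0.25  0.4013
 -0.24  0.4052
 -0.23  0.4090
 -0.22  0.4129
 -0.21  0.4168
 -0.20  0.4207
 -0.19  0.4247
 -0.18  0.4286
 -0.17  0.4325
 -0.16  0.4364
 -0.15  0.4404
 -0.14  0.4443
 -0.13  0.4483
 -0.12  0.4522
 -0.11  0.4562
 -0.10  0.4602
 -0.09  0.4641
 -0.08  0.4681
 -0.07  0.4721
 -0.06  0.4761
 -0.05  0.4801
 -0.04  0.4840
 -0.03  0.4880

$12.21

σ√T = 0.44·√0.6667 = 0.3593
d₁ = [ln(115/130) + (0.062 − 0.013 + ½·0.44²)·0.6667] / (σ√T) = (-0.1226 + 0.0972) / 0.3593 = -0.0707 → -0.07
d₂ = -0.0707 − 0.3593 = -0.4300 → -0.43
e^(−qT) = e^(−0.013·0.6667) = 0.9914;  e^(−rT) = e^(−0.062·0.6667) = 0.9595
C = 115·0.9914·N(-0.07) − 130·0.9595·N(-0.43) = 115·0.9914·0.4721 − 130·0.9595·0.3336 = 53.8246 − 41.6116 = 12.2130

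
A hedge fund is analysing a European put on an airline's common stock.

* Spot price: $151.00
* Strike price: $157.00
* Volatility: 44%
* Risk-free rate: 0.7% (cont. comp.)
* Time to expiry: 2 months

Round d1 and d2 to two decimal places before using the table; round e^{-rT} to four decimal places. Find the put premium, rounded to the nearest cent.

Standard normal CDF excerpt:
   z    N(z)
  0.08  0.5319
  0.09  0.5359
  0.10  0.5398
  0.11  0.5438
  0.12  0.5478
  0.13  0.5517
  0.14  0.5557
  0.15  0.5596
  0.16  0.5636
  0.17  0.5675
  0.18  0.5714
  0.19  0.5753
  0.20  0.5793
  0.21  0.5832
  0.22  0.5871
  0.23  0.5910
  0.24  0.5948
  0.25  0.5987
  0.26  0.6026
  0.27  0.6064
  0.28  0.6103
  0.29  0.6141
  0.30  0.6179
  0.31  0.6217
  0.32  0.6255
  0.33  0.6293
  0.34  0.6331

$14.18

T = 0.1667;  σ√T = 0.1796
ln(S/K) + (r + σ²/2)T = ln(151/157) + (0.007 + 0.44²/2)·0.1667 = -0.0390 + 0.0173 = -0.0217
d₁ = -0.0217 / 0.1796 = -0.1206 which rounds to -0.12
d₂ = d₁ − σ√T = -0.1206 − 0.1796 = -0.3002 which rounds to -0.30
e^(−rT) = e^(−0.007·0.1667) = 0.9988
P = 157·0.9988·N(0.30) − 151·N(0.12) = 157·0.9988·0.6179 − 151·0.5478 = 96.8939 − 82.7178 = 14.1761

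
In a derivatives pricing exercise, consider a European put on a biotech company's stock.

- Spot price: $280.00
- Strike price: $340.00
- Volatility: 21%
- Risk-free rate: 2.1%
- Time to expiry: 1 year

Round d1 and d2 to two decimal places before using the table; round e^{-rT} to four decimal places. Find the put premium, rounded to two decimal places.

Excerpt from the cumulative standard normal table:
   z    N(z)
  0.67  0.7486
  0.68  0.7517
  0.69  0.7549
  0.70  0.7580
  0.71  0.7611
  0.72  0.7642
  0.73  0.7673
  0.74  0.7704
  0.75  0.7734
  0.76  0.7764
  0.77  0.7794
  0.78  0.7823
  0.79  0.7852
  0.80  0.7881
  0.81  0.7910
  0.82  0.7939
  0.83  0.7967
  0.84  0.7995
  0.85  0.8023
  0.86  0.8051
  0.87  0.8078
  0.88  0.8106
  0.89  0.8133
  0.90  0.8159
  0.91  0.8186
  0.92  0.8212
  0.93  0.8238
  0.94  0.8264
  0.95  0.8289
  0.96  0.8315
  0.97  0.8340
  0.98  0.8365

$60.29

σ√T = 0.21·√1 = 0.2100
d₁ = [ln(280/340) + (0.021 + ½·0.21²)·1] / (σ√T) = (-0.1942 + 0.0430) / 0.2100 = -0.7196 ≈ -0.72
d₂ = -0.7196 − 0.2100 = -0.9296 ≈ -0.93
e^(−rT) = e^(−0.021·1) = 0.9792
N(−d₂) = N(0.93) = 0.8238;  N(−d₁) = N(0.72) = 0.7642
P = 340·0.9792·0.8238 − 280·0.7642 = 274.2661 − 213.9760 = 60.2901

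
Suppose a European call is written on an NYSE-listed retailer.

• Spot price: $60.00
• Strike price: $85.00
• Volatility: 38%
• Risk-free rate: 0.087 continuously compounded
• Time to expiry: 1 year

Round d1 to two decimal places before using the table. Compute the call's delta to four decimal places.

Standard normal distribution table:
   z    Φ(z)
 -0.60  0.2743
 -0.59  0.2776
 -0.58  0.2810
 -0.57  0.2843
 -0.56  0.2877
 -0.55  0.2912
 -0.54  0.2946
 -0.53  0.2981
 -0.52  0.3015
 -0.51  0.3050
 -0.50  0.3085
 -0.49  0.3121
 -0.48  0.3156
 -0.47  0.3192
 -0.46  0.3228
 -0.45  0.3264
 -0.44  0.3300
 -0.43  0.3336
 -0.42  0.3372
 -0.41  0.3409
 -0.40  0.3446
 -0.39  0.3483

0.3085

T = 1;  σ√T = 0.3800
ln(S/K) + (r + σ²/2)T = ln(60/85) + (0.087 + 0.38²/2)·1 = -0.3483 + 0.1592 = -0.1891
d₁ = -0.1891 / 0.3800 = -0.4976 ⇒ -0.50
N(d₁) = N(-0.50) = 0.3085
Δ_call = N(d₁) = 0.3085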